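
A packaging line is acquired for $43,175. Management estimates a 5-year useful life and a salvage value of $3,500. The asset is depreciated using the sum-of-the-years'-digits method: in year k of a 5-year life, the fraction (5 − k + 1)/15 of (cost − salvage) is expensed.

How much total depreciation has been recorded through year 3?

$31,740

Depreciable base = $43,175 − $3,500 = $39,675.
Sum of the years' digits = 5+4+3+2+1 = 15.
Year 1: $39,675 × 5/15 = $13,225. Book value $29,950.
Year 2: $39,675 × 4/15 = $10,580. Book value $19,370.
Year 3: $39,675 × 3/15 = $7,935. Book value $11,435.
Accumulated through year 3 = $43,175 − $11,435 = $31,740.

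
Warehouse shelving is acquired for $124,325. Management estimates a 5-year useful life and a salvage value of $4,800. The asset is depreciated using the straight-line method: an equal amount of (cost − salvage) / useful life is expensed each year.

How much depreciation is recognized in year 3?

$23,905

Depreciable base = $124,325 − $4,800 = $119,525.
Annual expense = $119,525 / 5 = $23,905.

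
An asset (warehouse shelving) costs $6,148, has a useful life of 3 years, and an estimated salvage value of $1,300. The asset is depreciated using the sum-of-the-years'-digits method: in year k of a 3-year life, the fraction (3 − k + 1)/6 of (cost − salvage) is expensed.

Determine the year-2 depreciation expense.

Depreciable base = $6,148 − $1,300 = $4,848.
Sum of the years' digits = 3+2+1 = 6.
Year 1: $4,848 × 3/6 = $2,424. Book value $3,724.
Year 2: $4,848 × 2/6 = $1,616. Book value $2,108.

$1,616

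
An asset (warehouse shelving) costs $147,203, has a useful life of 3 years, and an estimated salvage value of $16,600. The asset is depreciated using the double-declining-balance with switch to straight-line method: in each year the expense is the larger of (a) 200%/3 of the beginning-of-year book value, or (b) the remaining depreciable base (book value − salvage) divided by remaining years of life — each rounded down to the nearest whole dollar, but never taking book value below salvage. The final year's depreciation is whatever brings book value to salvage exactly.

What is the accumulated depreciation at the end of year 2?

Depreciable base = $147,203 − $16,600 = $130,603.
Year 1: DB = ⌊$147,203 × 200%/3⌋ = $98,135; SL = ⌊$130,603/3⌋ = $43,534 → take DB $98,135. Book value $49,068.
Year 2: DB = ⌊$49,068 × 200%/3⌋ = $32,712; SL = ⌊$32,468/2⌋ = $16,234 → take DB $32,712, capped at $32,468. Book value $16,600.
Accumulated through year 2 = $147,203 − $16,600 = $130,603.

$130,603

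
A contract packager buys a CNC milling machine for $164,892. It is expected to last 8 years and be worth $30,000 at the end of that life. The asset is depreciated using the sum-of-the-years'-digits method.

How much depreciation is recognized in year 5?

Depreciable base = $164,892 − $30,000 = $134,892.
Sum of the years' digits = 8+7+6+5+4+3+2+1 = 36.
Year 1: $134,892 × 8/36 = $29,976. Book value $134,916.
Year 2: $134,892 × 7/36 = $26,229. Book value $108,687.
Year 3: $134,892 × 6/36 = $22,482. Book value $86,205.
Year 4: $134,892 × 5/36 = $18,735. Book value $67,470.
Year 5: $134,892 × 4/36 = $14,988. Book value $52,482.

$14,988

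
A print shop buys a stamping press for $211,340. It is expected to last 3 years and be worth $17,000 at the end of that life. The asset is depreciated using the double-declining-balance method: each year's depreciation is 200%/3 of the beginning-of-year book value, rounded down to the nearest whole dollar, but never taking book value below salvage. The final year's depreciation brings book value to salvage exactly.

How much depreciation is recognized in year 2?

$46,964

Depreciable base = $211,340 − $17,000 = $194,340.
Year 1: ⌊$211,340 × 200%/3⌋ = $140,893. Book value $70,447.
Year 2: ⌊$70,447 × 200%/3⌋ = $46,964. Book value $23,483.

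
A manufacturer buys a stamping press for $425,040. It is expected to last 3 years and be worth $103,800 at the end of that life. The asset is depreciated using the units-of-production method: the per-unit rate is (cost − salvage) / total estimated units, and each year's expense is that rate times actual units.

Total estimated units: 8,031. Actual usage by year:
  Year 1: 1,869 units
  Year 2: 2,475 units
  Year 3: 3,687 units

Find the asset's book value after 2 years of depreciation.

Depreciable base = $425,040 − $103,800 = $321,240.
Rate = $321,240 / 8,031 units = $40 per unit.
Year 1: 1,869 × $40 = $74,760. Book value $350,280.
Year 2: 2,475 × $40 = $99,000. Book value $251,280.

$251,280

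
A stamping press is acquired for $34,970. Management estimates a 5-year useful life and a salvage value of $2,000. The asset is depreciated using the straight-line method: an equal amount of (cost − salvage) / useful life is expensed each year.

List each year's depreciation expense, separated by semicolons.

$6,594; $6,594; $6,594; $6,594; $6,594

Depreciable base = $34,970 − $2,000 = $32,970.
Annual expense = $32,970 / 5 = $6,594.
End of year 1: book value $28,376.
End of year 2: book value $21,782.
End of year 3: book value $15,188.
End of year 4: book value $8,594.
End of year 5: book value $2,000.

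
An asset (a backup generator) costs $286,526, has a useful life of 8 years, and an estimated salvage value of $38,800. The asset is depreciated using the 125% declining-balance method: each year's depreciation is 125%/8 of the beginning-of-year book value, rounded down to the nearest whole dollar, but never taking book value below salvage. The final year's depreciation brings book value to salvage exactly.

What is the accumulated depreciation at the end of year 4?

Depreciable base = $286,526 − $38,800 = $247,726.
Year 1: ⌊$286,526 × 125%/8⌋ = $44,769. Book value $241,757.
Year 2: ⌊$241,757 × 125%/8⌋ = $37,774. Book value $203,983.
Year 3: ⌊$203,983 × 125%/8⌋ = $31,872. Book value $172,111.
Year 4: ⌊$172,111 × 125%/8⌋ = $26,892. Book value $145,219.
Accumulated through year 4 = $286,526 − $145,219 = $141,307.

$141,307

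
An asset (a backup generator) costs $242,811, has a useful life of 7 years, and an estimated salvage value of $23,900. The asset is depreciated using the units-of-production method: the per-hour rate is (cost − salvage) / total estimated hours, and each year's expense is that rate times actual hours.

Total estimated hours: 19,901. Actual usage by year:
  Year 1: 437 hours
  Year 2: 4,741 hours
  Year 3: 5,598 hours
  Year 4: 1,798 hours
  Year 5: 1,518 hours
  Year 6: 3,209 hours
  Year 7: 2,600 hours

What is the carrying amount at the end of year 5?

Depreciable base = $242,811 − $23,900 = $218,911.
Rate = $218,911 / 19,901 hours = $11 per hour.
Year 1: 437 × $11 = $4,807. Book value $238,004.
Year 2: 4,741 × $11 = $52,151. Book value $185,853.
Year 3: 5,598 × $11 = $61,578. Book value $124,275.
Year 4: 1,798 × $11 = $19,778. Book value $104,497.
Year 5: 1,518 × $11 = $16,698. Book value $87,799.

$87,799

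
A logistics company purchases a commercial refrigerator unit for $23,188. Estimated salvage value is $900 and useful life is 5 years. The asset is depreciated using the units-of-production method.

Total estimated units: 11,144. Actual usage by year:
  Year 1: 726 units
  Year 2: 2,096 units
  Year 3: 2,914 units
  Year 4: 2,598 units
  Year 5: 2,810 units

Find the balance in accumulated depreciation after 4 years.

Depreciable base = $23,188 − $900 = $22,288.
Rate = $22,288 / 11,144 units = $2 per unit.
Year 1: 726 × $2 = $1,452. Book value $21,736.
Year 2: 2,096 × $2 = $4,192. Book value $17,544.
Year 3: 2,914 × $2 = $5,828. Book value $11,716.
Year 4: 2,598 × $2 = $5,196. Book value $6,520.
Accumulated through year 4 = $23,188 − $6,520 = $16,668.

$16,668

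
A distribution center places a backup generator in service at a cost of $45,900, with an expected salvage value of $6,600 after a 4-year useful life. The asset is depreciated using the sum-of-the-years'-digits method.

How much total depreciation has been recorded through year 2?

Depreciable base = $45,900 − $6,600 = $39,300.
Sum of the years' digits = 4+3+2+1 = 10.
Year 1: $39,300 × 4/10 = $15,720. Book value $30,180.
Year 2: $39,300 × 3/10 = $11,790. Book value $18,390.
Accumulated through year 2 = $45,900 − $18,390 = $27,510.

$27,510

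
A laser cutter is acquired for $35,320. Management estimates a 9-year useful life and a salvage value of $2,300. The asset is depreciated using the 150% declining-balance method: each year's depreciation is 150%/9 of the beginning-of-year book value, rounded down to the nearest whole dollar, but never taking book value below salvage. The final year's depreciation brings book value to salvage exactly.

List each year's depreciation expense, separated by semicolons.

Depreciable base = $35,320 − $2,300 = $33,020.
Year 1: ⌊$35,320 × 150%/9⌋ = $5,886. Book value $29,434.
Year 2: ⌊$29,434 × 150%/9⌋ = $4,905. Book value $24,529.
Year 3: ⌊$24,529 × 150%/9⌋ = $4,088. Book value $20,441.
Year 4: ⌊$20,441 × 150%/9⌋ = $3,406. Book value $17,035.
Year 5: ⌊$17,035 × 150%/9⌋ = $2,839. Book value $14,196.
Year 6: ⌊$14,196 × 150%/9⌋ = $2,366. Book value $11,830.
Year 7: ⌊$11,830 × 150%/9⌋ = $1,971. Book value $9,859.
Year 8: ⌊$9,859 × 150%/9⌋ = $1,643. Book value $8,216.
Year 9 (final): $8,216 − $2,300 = $5,916. Book value $2,300.

$5,886; $4,905; $4,088; $3,406; $2,839; $2,366; $1,971; $1,643; $5,916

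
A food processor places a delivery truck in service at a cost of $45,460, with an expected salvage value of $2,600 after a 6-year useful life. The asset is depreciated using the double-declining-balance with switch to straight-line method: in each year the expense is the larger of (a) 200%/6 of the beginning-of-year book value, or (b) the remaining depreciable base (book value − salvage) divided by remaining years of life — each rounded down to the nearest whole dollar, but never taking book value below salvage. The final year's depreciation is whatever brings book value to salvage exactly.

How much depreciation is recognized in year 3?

$6,735

Depreciable base = $45,460 − $2,600 = $42,860.
Year 1: DB = ⌊$45,460 × 200%/6⌋ = $15,153; SL = ⌊$42,860/6⌋ = $7,143 → take DB $15,153. Book value $30,307.
Year 2: DB = ⌊$30,307 × 200%/6⌋ = $10,102; SL = ⌊$27,707/5⌋ = $5,541 → take DB $10,102. Book value $20,205.
Year 3: DB = ⌊$20,205 × 200%/6⌋ = $6,735; SL = ⌊$17,605/4⌋ = $4,401 → take DB $6,735. Book value $13,470.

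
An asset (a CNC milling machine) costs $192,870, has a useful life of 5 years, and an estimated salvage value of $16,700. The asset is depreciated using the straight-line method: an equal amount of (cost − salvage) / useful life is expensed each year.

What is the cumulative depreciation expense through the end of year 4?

$140,936

Depreciable base = $192,870 − $16,700 = $176,170.
Annual expense = $176,170 / 5 = $35,234.
End of year 1: book value $157,636.
End of year 2: book value $122,402.
End of year 3: book value $87,168.
End of year 4: book value $51,934.
Accumulated through year 4 = $192,870 − $51,934 = $140,936.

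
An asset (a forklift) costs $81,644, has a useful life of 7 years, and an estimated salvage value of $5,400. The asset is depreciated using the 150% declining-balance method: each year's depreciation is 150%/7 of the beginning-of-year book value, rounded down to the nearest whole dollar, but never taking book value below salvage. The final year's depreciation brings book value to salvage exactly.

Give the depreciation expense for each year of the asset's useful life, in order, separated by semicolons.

$17,495; $13,746; $10,800; $8,486; $6,667; $5,239; $13,811

Depreciable base = $81,644 − $5,400 = $76,244.
Year 1: ⌊$81,644 × 150%/7⌋ = $17,495. Book value $64,149.
Year 2: ⌊$64,149 × 150%/7⌋ = $13,746. Book value $50,403.
Year 3: ⌊$50,403 × 150%/7⌋ = $10,800. Book value $39,603.
Year 4: ⌊$39,603 × 150%/7⌋ = $8,486. Book value $31,117.
Year 5: ⌊$31,117 × 150%/7⌋ = $6,667. Book value $24,450.
Year 6: ⌊$24,450 × 150%/7⌋ = $5,239. Book value $19,211.
Year 7 (final): $19,211 − $5,400 = $13,811. Book value $5,400.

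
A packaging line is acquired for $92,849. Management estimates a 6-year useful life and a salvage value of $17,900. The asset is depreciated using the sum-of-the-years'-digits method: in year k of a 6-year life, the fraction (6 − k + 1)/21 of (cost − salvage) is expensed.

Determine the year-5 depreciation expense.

$7,138

Depreciable base = $92,849 − $17,900 = $74,949.
Sum of the years' digits = 6+5+4+3+2+1 = 21.
Year 1: $74,949 × 6/21 = $21,414. Book value $71,435.
Year 2: $74,949 × 5/21 = $17,845. Book value $53,590.
Year 3: $74,949 × 4/21 = $14,276. Book value $39,314.
Year 4: $74,949 × 3/21 = $10,707. Book value $28,607.
Year 5: $74,949 × 2/21 = $7,138. Book value $21,469.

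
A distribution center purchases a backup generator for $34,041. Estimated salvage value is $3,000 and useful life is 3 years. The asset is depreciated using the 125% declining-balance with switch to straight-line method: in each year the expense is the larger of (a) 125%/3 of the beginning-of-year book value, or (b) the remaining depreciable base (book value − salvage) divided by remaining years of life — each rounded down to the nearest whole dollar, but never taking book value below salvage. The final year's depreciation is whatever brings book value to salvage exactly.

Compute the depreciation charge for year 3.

Depreciable base = $34,041 − $3,000 = $31,041.
Year 1: DB = ⌊$34,041 × 125%/3⌋ = $14,183; SL = ⌊$31,041/3⌋ = $10,347 → take DB $14,183. Book value $19,858.
Year 2: DB = ⌊$19,858 × 125%/3⌋ = $8,274; SL = ⌊$16,858/2⌋ = $8,429 → take SL $8,429. Book value $11,429.
Year 3 (final): $11,429 − $3,000 = $8,429. Book value $3,000.

$8,429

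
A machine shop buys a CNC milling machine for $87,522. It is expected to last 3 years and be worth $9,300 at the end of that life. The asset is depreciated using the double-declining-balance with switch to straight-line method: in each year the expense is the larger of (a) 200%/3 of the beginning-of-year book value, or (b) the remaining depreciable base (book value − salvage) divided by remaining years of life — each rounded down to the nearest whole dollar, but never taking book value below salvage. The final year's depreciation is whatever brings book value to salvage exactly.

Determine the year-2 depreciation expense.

$19,449

Depreciable base = $87,522 − $9,300 = $78,222.
Year 1: DB = ⌊$87,522 × 200%/3⌋ = $58,348; SL = ⌊$78,222/3⌋ = $26,074 → take DB $58,348. Book value $29,174.
Year 2: DB = ⌊$29,174 × 200%/3⌋ = $19,449; SL = ⌊$19,874/2⌋ = $9,937 → take DB $19,449. Book value $9,725.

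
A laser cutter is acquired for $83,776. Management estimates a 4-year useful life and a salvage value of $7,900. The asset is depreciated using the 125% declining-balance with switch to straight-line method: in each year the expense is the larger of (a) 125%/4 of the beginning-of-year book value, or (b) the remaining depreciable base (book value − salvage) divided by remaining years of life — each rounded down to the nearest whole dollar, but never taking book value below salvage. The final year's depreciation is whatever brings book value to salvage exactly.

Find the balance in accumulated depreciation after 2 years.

Depreciable base = $83,776 − $7,900 = $75,876.
Year 1: DB = ⌊$83,776 × 125%/4⌋ = $26,180; SL = ⌊$75,876/4⌋ = $18,969 → take DB $26,180. Book value $57,596.
Year 2: DB = ⌊$57,596 × 125%/4⌋ = $17,998; SL = ⌊$49,696/3⌋ = $16,565 → take DB $17,998. Book value $39,598.
Accumulated through year 2 = $83,776 − $39,598 = $44,178.

$44,178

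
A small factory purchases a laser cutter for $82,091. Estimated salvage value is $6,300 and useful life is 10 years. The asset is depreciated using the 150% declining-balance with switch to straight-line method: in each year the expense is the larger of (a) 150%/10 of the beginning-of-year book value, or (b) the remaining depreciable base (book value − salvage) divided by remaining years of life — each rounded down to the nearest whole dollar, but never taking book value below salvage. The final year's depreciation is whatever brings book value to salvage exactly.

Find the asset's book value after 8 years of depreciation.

Depreciable base = $82,091 − $6,300 = $75,791.
Year 1: DB = ⌊$82,091 × 150%/10⌋ = $12,313; SL = ⌊$75,791/10⌋ = $7,579 → take DB $12,313. Book value $69,778.
Year 2: DB = ⌊$69,778 × 150%/10⌋ = $10,466; SL = ⌊$63,478/9⌋ = $7,053 → take DB $10,466. Book value $59,312.
Year 3: DB = ⌊$59,312 × 150%/10⌋ = $8,896; SL = ⌊$53,012/8⌋ = $6,626 → take DB $8,896. Book value $50,416.
Year 4: DB = ⌊$50,416 × 150%/10⌋ = $7,562; SL = ⌊$44,116/7⌋ = $6,302 → take DB $7,562. Book value $42,854.
Year 5: DB = ⌊$42,854 × 150%/10⌋ = $6,428; SL = ⌊$36,554/6⌋ = $6,092 → take DB $6,428. Book value $36,426.
Year 6: DB = ⌊$36,426 × 150%/10⌋ = $5,463; SL = ⌊$30,126/5⌋ = $6,025 → take SL $6,025. Book value $30,401.
Year 7: DB = ⌊$30,401 × 150%/10⌋ = $4,560; SL = ⌊$24,101/4⌋ = $6,025 → take SL $6,025. Book value $24,376.
Year 8: DB = ⌊$24,376 × 150%/10⌋ = $3,656; SL = ⌊$18,076/3⌋ = $6,025 → take SL $6,025. Book value $18,351.

$18,351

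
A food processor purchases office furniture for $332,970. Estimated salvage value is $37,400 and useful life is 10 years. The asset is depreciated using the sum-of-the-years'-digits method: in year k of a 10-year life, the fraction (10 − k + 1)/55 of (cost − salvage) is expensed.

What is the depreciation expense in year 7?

Depreciable base = $332,970 − $37,400 = $295,570.
Sum of the years' digits = 10+9+8+7+6+5+4+3+2+1 = 55.
Year 1: $295,570 × 10/55 = $53,740. Book value $279,230.
Year 2: $295,570 × 9/55 = $48,366. Book value $230,864.
Year 3: $295,570 × 8/55 = $42,992. Book value $187,872.
Year 4: $295,570 × 7/55 = $37,618. Book value $150,254.
Year 5: $295,570 × 6/55 = $32,244. Book value $118,010.
Year 6: $295,570 × 5/55 = $26,870. Book value $91,140.
Year 7: $295,570 × 4/55 = $21,496. Book value $69,644.

$21,496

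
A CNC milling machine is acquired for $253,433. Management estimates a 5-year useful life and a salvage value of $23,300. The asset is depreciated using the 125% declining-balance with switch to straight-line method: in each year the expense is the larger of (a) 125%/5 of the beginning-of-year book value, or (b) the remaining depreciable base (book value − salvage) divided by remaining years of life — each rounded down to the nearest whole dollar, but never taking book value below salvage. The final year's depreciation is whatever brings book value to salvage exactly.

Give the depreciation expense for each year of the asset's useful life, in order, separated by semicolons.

$63,358; $47,518; $39,752; $39,752; $39,753

Depreciable base = $253,433 − $23,300 = $230,133.
Year 1: DB = ⌊$253,433 × 125%/5⌋ = $63,358; SL = ⌊$230,133/5⌋ = $46,026 → take DB $63,358. Book value $190,075.
Year 2: DB = ⌊$190,075 × 125%/5⌋ = $47,518; SL = ⌊$166,775/4⌋ = $41,693 → take DB $47,518. Book value $142,557.
Year 3: DB = ⌊$142,557 × 125%/5⌋ = $35,639; SL = ⌊$119,257/3⌋ = $39,752 → take SL $39,752. Book value $102,805.
Year 4: DB = ⌊$102,805 × 125%/5⌋ = $25,701; SL = ⌊$79,505/2⌋ = $39,752 → take SL $39,752. Book value $63,053.
Year 5 (final): $63,053 − $23,300 = $39,753. Book value $23,300.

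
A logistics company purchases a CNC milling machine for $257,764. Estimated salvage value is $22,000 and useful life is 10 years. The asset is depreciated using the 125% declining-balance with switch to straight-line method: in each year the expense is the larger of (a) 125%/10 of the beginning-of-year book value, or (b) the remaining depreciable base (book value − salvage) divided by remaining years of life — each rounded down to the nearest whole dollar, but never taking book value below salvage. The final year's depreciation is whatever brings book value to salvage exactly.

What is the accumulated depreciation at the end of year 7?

$171,214

Depreciable base = $257,764 − $22,000 = $235,764.
Year 1: DB = ⌊$257,764 × 125%/10⌋ = $32,220; SL = ⌊$235,764/10⌋ = $23,576 → take DB $32,220. Book value $225,544.
Year 2: DB = ⌊$225,544 × 125%/10⌋ = $28,193; SL = ⌊$203,544/9⌋ = $22,616 → take DB $28,193. Book value $197,351.
Year 3: DB = ⌊$197,351 × 125%/10⌋ = $24,668; SL = ⌊$175,351/8⌋ = $21,918 → take DB $24,668. Book value $172,683.
Year 4: DB = ⌊$172,683 × 125%/10⌋ = $21,585; SL = ⌊$150,683/7⌋ = $21,526 → take DB $21,585. Book value $151,098.
Year 5: DB = ⌊$151,098 × 125%/10⌋ = $18,887; SL = ⌊$129,098/6⌋ = $21,516 → take SL $21,516. Book value $129,582.
Year 6: DB = ⌊$129,582 × 125%/10⌋ = $16,197; SL = ⌊$107,582/5⌋ = $21,516 → take SL $21,516. Book value $108,066.
Year 7: DB = ⌊$108,066 × 125%/10⌋ = $13,508; SL = ⌊$86,066/4⌋ = $21,516 → take SL $21,516. Book value $86,550.
Accumulated through year 7 = $257,764 − $86,550 = $171,214.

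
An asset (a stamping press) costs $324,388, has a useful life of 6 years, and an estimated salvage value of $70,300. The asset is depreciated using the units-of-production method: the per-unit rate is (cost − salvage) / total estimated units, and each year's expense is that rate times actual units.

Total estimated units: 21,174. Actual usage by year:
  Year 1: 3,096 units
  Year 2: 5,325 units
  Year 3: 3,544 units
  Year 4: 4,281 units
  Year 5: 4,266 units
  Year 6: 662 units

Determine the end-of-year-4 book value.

$129,436

Depreciable base = $324,388 − $70,300 = $254,088.
Rate = $254,088 / 21,174 units = $12 per unit.
Year 1: 3,096 × $12 = $37,152. Book value $287,236.
Year 2: 5,325 × $12 = $63,900. Book value $223,336.
Year 3: 3,544 × $12 = $42,528. Book value $180,808.
Year 4: 4,281 × $12 = $51,372. Book value $129,436.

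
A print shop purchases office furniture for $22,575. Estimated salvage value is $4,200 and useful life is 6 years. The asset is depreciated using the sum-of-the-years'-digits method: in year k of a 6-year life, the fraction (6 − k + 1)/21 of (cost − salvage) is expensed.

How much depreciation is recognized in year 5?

$1,750

Depreciable base = $22,575 − $4,200 = $18,375.
Sum of the years' digits = 6+5+4+3+2+1 = 21.
Year 1: $18,375 × 6/21 = $5,250. Book value $17,325.
Year 2: $18,375 × 5/21 = $4,375. Book value $12,950.
Year 3: $18,375 × 4/21 = $3,500. Book value $9,450.
Year 4: $18,375 × 3/21 = $2,625. Book value $6,825.
Year 5: $18,375 × 2/21 = $1,750. Book value $5,075.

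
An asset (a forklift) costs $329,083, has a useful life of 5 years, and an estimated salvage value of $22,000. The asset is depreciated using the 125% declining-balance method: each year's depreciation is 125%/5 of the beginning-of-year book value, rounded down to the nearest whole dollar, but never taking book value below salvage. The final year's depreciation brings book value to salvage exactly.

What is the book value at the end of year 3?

Depreciable base = $329,083 − $22,000 = $307,083.
Year 1: ⌊$329,083 × 125%/5⌋ = $82,270. Book value $246,813.
Year 2: ⌊$246,813 × 125%/5⌋ = $61,703. Book value $185,110.
Year 3: ⌊$185,110 × 125%/5⌋ = $46,277. Book value $138,833.

$138,833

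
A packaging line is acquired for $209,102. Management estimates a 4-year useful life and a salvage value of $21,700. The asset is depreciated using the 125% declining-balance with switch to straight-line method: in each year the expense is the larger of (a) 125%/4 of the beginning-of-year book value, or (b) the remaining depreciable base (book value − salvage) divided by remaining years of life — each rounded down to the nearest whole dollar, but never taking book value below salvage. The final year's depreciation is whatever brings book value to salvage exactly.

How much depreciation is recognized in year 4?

$38,567

Depreciable base = $209,102 − $21,700 = $187,402.
Year 1: DB = ⌊$209,102 × 125%/4⌋ = $65,344; SL = ⌊$187,402/4⌋ = $46,850 → take DB $65,344. Book value $143,758.
Year 2: DB = ⌊$143,758 × 125%/4⌋ = $44,924; SL = ⌊$122,058/3⌋ = $40,686 → take DB $44,924. Book value $98,834.
Year 3: DB = ⌊$98,834 × 125%/4⌋ = $30,885; SL = ⌊$77,134/2⌋ = $38,567 → take SL $38,567. Book value $60,267.
Year 4 (final): $60,267 − $21,700 = $38,567. Book value $21,700.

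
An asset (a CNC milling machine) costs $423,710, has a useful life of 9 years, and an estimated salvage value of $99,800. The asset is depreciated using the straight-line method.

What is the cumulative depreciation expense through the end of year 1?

Depreciable base = $423,710 − $99,800 = $323,910.
Annual expense = $323,910 / 9 = $35,990.
End of year 1: book value $387,720.
Accumulated through year 1 = $423,710 − $387,720 = $35,990.

$35,990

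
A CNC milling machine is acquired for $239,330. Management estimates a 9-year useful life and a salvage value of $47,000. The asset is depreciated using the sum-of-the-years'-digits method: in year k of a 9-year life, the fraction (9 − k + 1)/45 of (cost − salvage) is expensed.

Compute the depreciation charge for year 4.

$25,644

Depreciable base = $239,330 − $47,000 = $192,330.
Sum of the years' digits = 9+8+7+6+5+4+3+2+1 = 45.
Year 1: $192,330 × 9/45 = $38,466. Book value $200,864.
Year 2: $192,330 × 8/45 = $34,192. Book value $166,672.
Year 3: $192,330 × 7/45 = $29,918. Book value $136,754.
Year 4: $192,330 × 6/45 = $25,644. Book value $111,110.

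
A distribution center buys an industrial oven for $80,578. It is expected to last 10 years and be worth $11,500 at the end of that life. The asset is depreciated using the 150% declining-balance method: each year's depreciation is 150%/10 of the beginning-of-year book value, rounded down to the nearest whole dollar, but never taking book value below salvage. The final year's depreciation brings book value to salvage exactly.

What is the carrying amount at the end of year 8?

Depreciable base = $80,578 − $11,500 = $69,078.
Year 1: ⌊$80,578 × 150%/10⌋ = $12,086. Book value $68,492.
Year 2: ⌊$68,492 × 150%/10⌋ = $10,273. Book value $58,219.
Year 3: ⌊$58,219 × 150%/10⌋ = $8,732. Book value $49,487.
Year 4: ⌊$49,487 × 150%/10⌋ = $7,423. Book value $42,064.
Year 5: ⌊$42,064 × 150%/10⌋ = $6,309. Book value $35,755.
Year 6: ⌊$35,755 × 150%/10⌋ = $5,363. Book value $30,392.
Year 7: ⌊$30,392 × 150%/10⌋ = $4,558. Book value $25,834.
Year 8: ⌊$25,834 × 150%/10⌋ = $3,875. Book value $21,959.

$21,959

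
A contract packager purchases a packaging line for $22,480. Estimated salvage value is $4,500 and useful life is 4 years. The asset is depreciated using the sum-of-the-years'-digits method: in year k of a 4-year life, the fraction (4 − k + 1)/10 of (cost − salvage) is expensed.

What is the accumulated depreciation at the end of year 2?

Depreciable base = $22,480 − $4,500 = $17,980.
Sum of the years' digits = 4+3+2+1 = 10.
Year 1: $17,980 × 4/10 = $7,192. Book value $15,288.
Year 2: $17,980 × 3/10 = $5,394. Book value $9,894.
Accumulated through year 2 = $22,480 − $9,894 = $12,586.

$12,586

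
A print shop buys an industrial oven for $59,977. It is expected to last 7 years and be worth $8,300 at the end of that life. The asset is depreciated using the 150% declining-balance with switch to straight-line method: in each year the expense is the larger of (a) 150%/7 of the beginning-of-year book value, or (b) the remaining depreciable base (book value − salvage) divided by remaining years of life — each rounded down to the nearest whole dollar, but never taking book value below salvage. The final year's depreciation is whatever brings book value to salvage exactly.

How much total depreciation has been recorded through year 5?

Depreciable base = $59,977 − $8,300 = $51,677.
Year 1: DB = ⌊$59,977 × 150%/7⌋ = $12,852; SL = ⌊$51,677/7⌋ = $7,382 → take DB $12,852. Book value $47,125.
Year 2: DB = ⌊$47,125 × 150%/7⌋ = $10,098; SL = ⌊$38,825/6⌋ = $6,470 → take DB $10,098. Book value $37,027.
Year 3: DB = ⌊$37,027 × 150%/7⌋ = $7,934; SL = ⌊$28,727/5⌋ = $5,745 → take DB $7,934. Book value $29,093.
Year 4: DB = ⌊$29,093 × 150%/7⌋ = $6,234; SL = ⌊$20,793/4⌋ = $5,198 → take DB $6,234. Book value $22,859.
Year 5: DB = ⌊$22,859 × 150%/7⌋ = $4,898; SL = ⌊$14,559/3⌋ = $4,853 → take DB $4,898. Book value $17,961.
Accumulated through year 5 = $59,977 − $17,961 = $42,016.

$42,016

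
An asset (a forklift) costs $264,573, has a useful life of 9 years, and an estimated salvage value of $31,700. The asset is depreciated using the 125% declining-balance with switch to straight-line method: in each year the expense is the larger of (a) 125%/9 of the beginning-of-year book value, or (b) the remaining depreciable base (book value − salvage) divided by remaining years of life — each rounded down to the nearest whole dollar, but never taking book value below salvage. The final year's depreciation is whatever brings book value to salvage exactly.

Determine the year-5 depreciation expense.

$22,755

Depreciable base = $264,573 − $31,700 = $232,873.
Year 1: DB = ⌊$264,573 × 125%/9⌋ = $36,746; SL = ⌊$232,873/9⌋ = $25,874 → take DB $36,746. Book value $227,827.
Year 2: DB = ⌊$227,827 × 125%/9⌋ = $31,642; SL = ⌊$196,127/8⌋ = $24,515 → take DB $31,642. Book value $196,185.
Year 3: DB = ⌊$196,185 × 125%/9⌋ = $27,247; SL = ⌊$164,485/7⌋ = $23,497 → take DB $27,247. Book value $168,938.
Year 4: DB = ⌊$168,938 × 125%/9⌋ = $23,463; SL = ⌊$137,238/6⌋ = $22,873 → take DB $23,463. Book value $145,475.
Year 5: DB = ⌊$145,475 × 125%/9⌋ = $20,204; SL = ⌊$113,775/5⌋ = $22,755 → take SL $22,755. Book value $122,720.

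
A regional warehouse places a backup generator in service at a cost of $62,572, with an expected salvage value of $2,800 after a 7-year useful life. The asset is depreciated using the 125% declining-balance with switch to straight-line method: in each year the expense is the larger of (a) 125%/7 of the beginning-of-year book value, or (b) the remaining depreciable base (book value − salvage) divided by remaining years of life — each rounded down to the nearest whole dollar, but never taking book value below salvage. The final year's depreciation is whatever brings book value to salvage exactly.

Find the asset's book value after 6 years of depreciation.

$10,685

Depreciable base = $62,572 − $2,800 = $59,772.
Year 1: DB = ⌊$62,572 × 125%/7⌋ = $11,173; SL = ⌊$59,772/7⌋ = $8,538 → take DB $11,173. Book value $51,399.
Year 2: DB = ⌊$51,399 × 125%/7⌋ = $9,178; SL = ⌊$48,599/6⌋ = $8,099 → take DB $9,178. Book value $42,221.
Year 3: DB = ⌊$42,221 × 125%/7⌋ = $7,539; SL = ⌊$39,421/5⌋ = $7,884 → take SL $7,884. Book value $34,337.
Year 4: DB = ⌊$34,337 × 125%/7⌋ = $6,131; SL = ⌊$31,537/4⌋ = $7,884 → take SL $7,884. Book value $26,453.
Year 5: DB = ⌊$26,453 × 125%/7⌋ = $4,723; SL = ⌊$23,653/3⌋ = $7,884 → take SL $7,884. Book value $18,569.
Year 6: DB = ⌊$18,569 × 125%/7⌋ = $3,315; SL = ⌊$15,769/2⌋ = $7,884 → take SL $7,884. Book value $10,685.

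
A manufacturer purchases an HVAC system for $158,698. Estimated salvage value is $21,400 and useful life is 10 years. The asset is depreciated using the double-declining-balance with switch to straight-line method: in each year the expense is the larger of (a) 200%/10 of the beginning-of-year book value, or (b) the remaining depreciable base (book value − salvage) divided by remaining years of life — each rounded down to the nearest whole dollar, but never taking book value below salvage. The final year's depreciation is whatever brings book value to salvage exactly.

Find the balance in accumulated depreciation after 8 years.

$132,070

Depreciable base = $158,698 − $21,400 = $137,298.
Year 1: DB = ⌊$158,698 × 200%/10⌋ = $31,739; SL = ⌊$137,298/10⌋ = $13,729 → take DB $31,739. Book value $126,959.
Year 2: DB = ⌊$126,959 × 200%/10⌋ = $25,391; SL = ⌊$105,559/9⌋ = $11,728 → take DB $25,391. Book value $101,568.
Year 3: DB = ⌊$101,568 × 200%/10⌋ = $20,313; SL = ⌊$80,168/8⌋ = $10,021 → take DB $20,313. Book value $81,255.
Year 4: DB = ⌊$81,255 × 200%/10⌋ = $16,251; SL = ⌊$59,855/7⌋ = $8,550 → take DB $16,251. Book value $65,004.
Year 5: DB = ⌊$65,004 × 200%/10⌋ = $13,000; SL = ⌊$43,604/6⌋ = $7,267 → take DB $13,000. Book value $52,004.
Year 6: DB = ⌊$52,004 × 200%/10⌋ = $10,400; SL = ⌊$30,604/5⌋ = $6,120 → take DB $10,400. Book value $41,604.
Year 7: DB = ⌊$41,604 × 200%/10⌋ = $8,320; SL = ⌊$20,204/4⌋ = $5,051 → take DB $8,320. Book value $33,284.
Year 8: DB = ⌊$33,284 × 200%/10⌋ = $6,656; SL = ⌊$11,884/3⌋ = $3,961 → take DB $6,656. Book value $26,628.
Accumulated through year 8 = $158,698 − $26,628 = $132,070.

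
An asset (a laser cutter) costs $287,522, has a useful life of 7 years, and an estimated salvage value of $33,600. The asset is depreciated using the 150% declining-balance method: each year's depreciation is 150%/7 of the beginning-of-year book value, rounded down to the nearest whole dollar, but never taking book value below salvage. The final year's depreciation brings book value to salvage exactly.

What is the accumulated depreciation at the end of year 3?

$148,056

Depreciable base = $287,522 − $33,600 = $253,922.
Year 1: ⌊$287,522 × 150%/7⌋ = $61,611. Book value $225,911.
Year 2: ⌊$225,911 × 150%/7⌋ = $48,409. Book value $177,502.
Year 3: ⌊$177,502 × 150%/7⌋ = $38,036. Book value $139,466.
Accumulated through year 3 = $287,522 − $139,466 = $148,056.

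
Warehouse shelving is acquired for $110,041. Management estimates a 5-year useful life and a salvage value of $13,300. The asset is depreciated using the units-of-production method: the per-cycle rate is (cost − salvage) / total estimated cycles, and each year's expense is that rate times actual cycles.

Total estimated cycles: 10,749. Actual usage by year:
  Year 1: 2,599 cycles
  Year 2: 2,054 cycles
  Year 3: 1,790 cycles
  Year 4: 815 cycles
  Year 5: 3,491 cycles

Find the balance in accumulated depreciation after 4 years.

$65,322

Depreciable base = $110,041 − $13,300 = $96,741.
Rate = $96,741 / 10,749 cycles = $9 per cycle.
Year 1: 2,599 × $9 = $23,391. Book value $86,650.
Year 2: 2,054 × $9 = $18,486. Book value $68,164.
Year 3: 1,790 × $9 = $16,110. Book value $52,054.
Year 4: 815 × $9 = $7,335. Book value $44,719.
Accumulated through year 4 = $110,041 − $44,719 = $65,322.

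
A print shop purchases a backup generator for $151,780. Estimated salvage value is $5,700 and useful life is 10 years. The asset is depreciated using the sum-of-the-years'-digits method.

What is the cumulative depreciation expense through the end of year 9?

$143,424

Depreciable base = $151,780 − $5,700 = $146,080.
Sum of the years' digits = 10+9+8+7+6+5+4+3+2+1 = 55.
Year 1: $146,080 × 10/55 = $26,560. Book value $125,220.
Year 2: $146,080 × 9/55 = $23,904. Book value $101,316.
Year 3: $146,080 × 8/55 = $21,248. Book value $80,068.
Year 4: $146,080 × 7/55 = $18,592. Book value $61,476.
Year 5: $146,080 × 6/55 = $15,936. Book value $45,540.
Year 6: $146,080 × 5/55 = $13,280. Book value $32,260.
Year 7: $146,080 × 4/55 = $10,624. Book value $21,636.
Year 8: $146,080 × 3/55 = $7,968. Book value $13,668.
Year 9: $146,080 × 2/55 = $5,312. Book value $8,356.
Accumulated through year 9 = $151,780 − $8,356 = $143,424.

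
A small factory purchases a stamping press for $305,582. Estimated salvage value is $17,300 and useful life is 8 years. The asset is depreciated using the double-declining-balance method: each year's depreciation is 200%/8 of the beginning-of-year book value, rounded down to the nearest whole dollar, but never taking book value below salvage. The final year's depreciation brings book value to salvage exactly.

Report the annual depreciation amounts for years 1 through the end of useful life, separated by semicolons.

$76,395; $57,296; $42,972; $32,229; $24,172; $18,129; $13,597; $23,492

Depreciable base = $305,582 − $17,300 = $288,282.
Year 1: ⌊$305,582 × 200%/8⌋ = $76,395. Book value $229,187.
Year 2: ⌊$229,187 × 200%/8⌋ = $57,296. Book value $171,891.
Year 3: ⌊$171,891 × 200%/8⌋ = $42,972. Book value $128,919.
Year 4: ⌊$128,919 × 200%/8⌋ = $32,229. Book value $96,690.
Year 5: ⌊$96,690 × 200%/8⌋ = $24,172. Book value $72,518.
Year 6: ⌊$72,518 × 200%/8⌋ = $18,129. Book value $54,389.
Year 7: ⌊$54,389 × 200%/8⌋ = $13,597. Book value $40,792.
Year 8 (final): $40,792 − $17,300 = $23,492. Book value $17,300.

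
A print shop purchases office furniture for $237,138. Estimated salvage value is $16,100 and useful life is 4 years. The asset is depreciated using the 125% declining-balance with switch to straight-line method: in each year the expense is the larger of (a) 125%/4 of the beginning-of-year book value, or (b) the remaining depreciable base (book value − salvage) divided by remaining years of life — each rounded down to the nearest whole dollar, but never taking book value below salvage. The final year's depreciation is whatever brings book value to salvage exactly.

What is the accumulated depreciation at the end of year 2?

Depreciable base = $237,138 − $16,100 = $221,038.
Year 1: DB = ⌊$237,138 × 125%/4⌋ = $74,105; SL = ⌊$221,038/4⌋ = $55,259 → take DB $74,105. Book value $163,033.
Year 2: DB = ⌊$163,033 × 125%/4⌋ = $50,947; SL = ⌊$146,933/3⌋ = $48,977 → take DB $50,947. Book value $112,086.
Accumulated through year 2 = $237,138 − $112,086 = $125,052.

$125,052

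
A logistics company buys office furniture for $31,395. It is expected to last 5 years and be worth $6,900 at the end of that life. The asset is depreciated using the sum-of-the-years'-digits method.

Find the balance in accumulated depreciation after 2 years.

$14,697

Depreciable base = $31,395 − $6,900 = $24,495.
Sum of the years' digits = 5+4+3+2+1 = 15.
Year 1: $24,495 × 5/15 = $8,165. Book value $23,230.
Year 2: $24,495 × 4/15 = $6,532. Book value $16,698.
Accumulated through year 2 = $31,395 − $16,698 = $14,697.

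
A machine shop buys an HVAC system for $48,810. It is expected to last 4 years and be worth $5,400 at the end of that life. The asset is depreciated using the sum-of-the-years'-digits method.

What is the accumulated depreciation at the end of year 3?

$39,069

Depreciable base = $48,810 − $5,400 = $43,410.
Sum of the years' digits = 4+3+2+1 = 10.
Year 1: $43,410 × 4/10 = $17,364. Book value $31,446.
Year 2: $43,410 × 3/10 = $13,023. Book value $18,423.
Year 3: $43,410 × 2/10 = $8,682. Book value $9,741.
Accumulated through year 3 = $48,810 − $9,741 = $39,069.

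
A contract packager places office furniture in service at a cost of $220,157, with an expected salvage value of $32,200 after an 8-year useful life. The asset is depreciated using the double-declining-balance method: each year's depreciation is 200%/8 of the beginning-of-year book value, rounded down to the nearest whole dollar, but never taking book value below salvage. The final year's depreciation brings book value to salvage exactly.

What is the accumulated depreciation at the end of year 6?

Depreciable base = $220,157 − $32,200 = $187,957.
Year 1: ⌊$220,157 × 200%/8⌋ = $55,039. Book value $165,118.
Year 2: ⌊$165,118 × 200%/8⌋ = $41,279. Book value $123,839.
Year 3: ⌊$123,839 × 200%/8⌋ = $30,959. Book value $92,880.
Year 4: ⌊$92,880 × 200%/8⌋ = $23,220. Book value $69,660.
Year 5: ⌊$69,660 × 200%/8⌋ = $17,415. Book value $52,245.
Year 6: ⌊$52,245 × 200%/8⌋ = $13,061. Book value $39,184.
Accumulated through year 6 = $220,157 − $39,184 = $180,973.

$180,973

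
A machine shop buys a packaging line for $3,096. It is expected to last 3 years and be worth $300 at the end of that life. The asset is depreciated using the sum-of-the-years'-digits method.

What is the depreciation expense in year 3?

$466

Depreciable base = $3,096 − $300 = $2,796.
Sum of the years' digits = 3+2+1 = 6.
Year 1: $2,796 × 3/6 = $1,398. Book value $1,698.
Year 2: $2,796 × 2/6 = $932. Book value $766.
Year 3: $2,796 × 1/6 = $466. Book value $300.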